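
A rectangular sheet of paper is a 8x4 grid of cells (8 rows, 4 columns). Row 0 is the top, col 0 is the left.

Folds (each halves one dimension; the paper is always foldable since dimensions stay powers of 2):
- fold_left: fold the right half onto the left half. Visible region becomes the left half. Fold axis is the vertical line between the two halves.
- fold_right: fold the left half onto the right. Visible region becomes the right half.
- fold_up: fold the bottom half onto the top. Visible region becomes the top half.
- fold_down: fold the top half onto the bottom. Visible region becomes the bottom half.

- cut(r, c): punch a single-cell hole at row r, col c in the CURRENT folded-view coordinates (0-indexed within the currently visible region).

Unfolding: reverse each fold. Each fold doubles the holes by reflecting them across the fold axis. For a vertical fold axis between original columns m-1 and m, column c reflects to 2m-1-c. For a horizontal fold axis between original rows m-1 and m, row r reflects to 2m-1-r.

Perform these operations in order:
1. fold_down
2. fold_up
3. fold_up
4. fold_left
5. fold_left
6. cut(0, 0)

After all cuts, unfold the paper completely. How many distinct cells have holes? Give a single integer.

Answer: 32

Derivation:
Op 1 fold_down: fold axis h@4; visible region now rows[4,8) x cols[0,4) = 4x4
Op 2 fold_up: fold axis h@6; visible region now rows[4,6) x cols[0,4) = 2x4
Op 3 fold_up: fold axis h@5; visible region now rows[4,5) x cols[0,4) = 1x4
Op 4 fold_left: fold axis v@2; visible region now rows[4,5) x cols[0,2) = 1x2
Op 5 fold_left: fold axis v@1; visible region now rows[4,5) x cols[0,1) = 1x1
Op 6 cut(0, 0): punch at orig (4,0); cuts so far [(4, 0)]; region rows[4,5) x cols[0,1) = 1x1
Unfold 1 (reflect across v@1): 2 holes -> [(4, 0), (4, 1)]
Unfold 2 (reflect across v@2): 4 holes -> [(4, 0), (4, 1), (4, 2), (4, 3)]
Unfold 3 (reflect across h@5): 8 holes -> [(4, 0), (4, 1), (4, 2), (4, 3), (5, 0), (5, 1), (5, 2), (5, 3)]
Unfold 4 (reflect across h@6): 16 holes -> [(4, 0), (4, 1), (4, 2), (4, 3), (5, 0), (5, 1), (5, 2), (5, 3), (6, 0), (6, 1), (6, 2), (6, 3), (7, 0), (7, 1), (7, 2), (7, 3)]
Unfold 5 (reflect across h@4): 32 holes -> [(0, 0), (0, 1), (0, 2), (0, 3), (1, 0), (1, 1), (1, 2), (1, 3), (2, 0), (2, 1), (2, 2), (2, 3), (3, 0), (3, 1), (3, 2), (3, 3), (4, 0), (4, 1), (4, 2), (4, 3), (5, 0), (5, 1), (5, 2), (5, 3), (6, 0), (6, 1), (6, 2), (6, 3), (7, 0), (7, 1), (7, 2), (7, 3)]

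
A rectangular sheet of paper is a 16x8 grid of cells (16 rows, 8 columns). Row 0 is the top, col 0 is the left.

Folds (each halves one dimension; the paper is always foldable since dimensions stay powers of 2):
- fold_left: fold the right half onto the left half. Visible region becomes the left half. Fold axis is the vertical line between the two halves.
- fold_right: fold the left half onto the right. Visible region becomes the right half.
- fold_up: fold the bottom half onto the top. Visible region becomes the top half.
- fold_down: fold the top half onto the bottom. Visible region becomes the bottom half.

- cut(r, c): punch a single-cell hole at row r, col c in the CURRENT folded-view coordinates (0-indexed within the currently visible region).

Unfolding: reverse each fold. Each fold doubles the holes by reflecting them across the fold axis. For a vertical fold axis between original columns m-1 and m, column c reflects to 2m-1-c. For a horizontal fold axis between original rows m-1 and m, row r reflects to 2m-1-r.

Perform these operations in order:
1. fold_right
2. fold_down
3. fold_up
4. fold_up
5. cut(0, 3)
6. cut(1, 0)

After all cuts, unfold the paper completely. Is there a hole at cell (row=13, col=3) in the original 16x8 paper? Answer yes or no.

Answer: yes

Derivation:
Op 1 fold_right: fold axis v@4; visible region now rows[0,16) x cols[4,8) = 16x4
Op 2 fold_down: fold axis h@8; visible region now rows[8,16) x cols[4,8) = 8x4
Op 3 fold_up: fold axis h@12; visible region now rows[8,12) x cols[4,8) = 4x4
Op 4 fold_up: fold axis h@10; visible region now rows[8,10) x cols[4,8) = 2x4
Op 5 cut(0, 3): punch at orig (8,7); cuts so far [(8, 7)]; region rows[8,10) x cols[4,8) = 2x4
Op 6 cut(1, 0): punch at orig (9,4); cuts so far [(8, 7), (9, 4)]; region rows[8,10) x cols[4,8) = 2x4
Unfold 1 (reflect across h@10): 4 holes -> [(8, 7), (9, 4), (10, 4), (11, 7)]
Unfold 2 (reflect across h@12): 8 holes -> [(8, 7), (9, 4), (10, 4), (11, 7), (12, 7), (13, 4), (14, 4), (15, 7)]
Unfold 3 (reflect across h@8): 16 holes -> [(0, 7), (1, 4), (2, 4), (3, 7), (4, 7), (5, 4), (6, 4), (7, 7), (8, 7), (9, 4), (10, 4), (11, 7), (12, 7), (13, 4), (14, 4), (15, 7)]
Unfold 4 (reflect across v@4): 32 holes -> [(0, 0), (0, 7), (1, 3), (1, 4), (2, 3), (2, 4), (3, 0), (3, 7), (4, 0), (4, 7), (5, 3), (5, 4), (6, 3), (6, 4), (7, 0), (7, 7), (8, 0), (8, 7), (9, 3), (9, 4), (10, 3), (10, 4), (11, 0), (11, 7), (12, 0), (12, 7), (13, 3), (13, 4), (14, 3), (14, 4), (15, 0), (15, 7)]
Holes: [(0, 0), (0, 7), (1, 3), (1, 4), (2, 3), (2, 4), (3, 0), (3, 7), (4, 0), (4, 7), (5, 3), (5, 4), (6, 3), (6, 4), (7, 0), (7, 7), (8, 0), (8, 7), (9, 3), (9, 4), (10, 3), (10, 4), (11, 0), (11, 7), (12, 0), (12, 7), (13, 3), (13, 4), (14, 3), (14, 4), (15, 0), (15, 7)]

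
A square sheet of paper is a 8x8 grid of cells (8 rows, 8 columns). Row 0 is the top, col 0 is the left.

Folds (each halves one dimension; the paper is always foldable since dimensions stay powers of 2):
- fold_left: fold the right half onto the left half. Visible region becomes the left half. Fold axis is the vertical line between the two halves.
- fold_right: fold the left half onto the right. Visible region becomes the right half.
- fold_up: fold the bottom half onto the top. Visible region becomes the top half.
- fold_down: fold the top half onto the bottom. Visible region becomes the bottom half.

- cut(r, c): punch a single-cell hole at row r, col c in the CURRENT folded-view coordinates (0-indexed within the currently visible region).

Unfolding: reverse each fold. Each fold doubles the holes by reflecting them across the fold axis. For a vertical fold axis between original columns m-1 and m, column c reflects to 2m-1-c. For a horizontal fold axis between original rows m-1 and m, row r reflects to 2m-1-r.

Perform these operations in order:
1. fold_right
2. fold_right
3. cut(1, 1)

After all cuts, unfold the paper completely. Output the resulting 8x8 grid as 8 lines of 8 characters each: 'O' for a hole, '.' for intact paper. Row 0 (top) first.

Answer: ........
O..OO..O
........
........
........
........
........
........

Derivation:
Op 1 fold_right: fold axis v@4; visible region now rows[0,8) x cols[4,8) = 8x4
Op 2 fold_right: fold axis v@6; visible region now rows[0,8) x cols[6,8) = 8x2
Op 3 cut(1, 1): punch at orig (1,7); cuts so far [(1, 7)]; region rows[0,8) x cols[6,8) = 8x2
Unfold 1 (reflect across v@6): 2 holes -> [(1, 4), (1, 7)]
Unfold 2 (reflect across v@4): 4 holes -> [(1, 0), (1, 3), (1, 4), (1, 7)]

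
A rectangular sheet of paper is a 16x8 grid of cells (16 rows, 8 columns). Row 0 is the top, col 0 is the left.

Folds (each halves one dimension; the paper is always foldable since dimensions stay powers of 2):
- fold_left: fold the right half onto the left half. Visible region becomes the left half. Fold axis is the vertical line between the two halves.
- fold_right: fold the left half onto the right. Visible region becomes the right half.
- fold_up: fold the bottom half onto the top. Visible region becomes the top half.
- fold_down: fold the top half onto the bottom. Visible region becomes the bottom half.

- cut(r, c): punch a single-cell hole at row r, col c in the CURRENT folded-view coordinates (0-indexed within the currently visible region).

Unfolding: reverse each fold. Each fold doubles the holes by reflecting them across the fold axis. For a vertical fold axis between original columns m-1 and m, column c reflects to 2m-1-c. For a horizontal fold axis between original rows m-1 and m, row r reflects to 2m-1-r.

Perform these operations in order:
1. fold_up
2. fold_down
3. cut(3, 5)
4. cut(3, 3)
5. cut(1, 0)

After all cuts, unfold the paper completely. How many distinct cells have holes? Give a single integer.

Answer: 12

Derivation:
Op 1 fold_up: fold axis h@8; visible region now rows[0,8) x cols[0,8) = 8x8
Op 2 fold_down: fold axis h@4; visible region now rows[4,8) x cols[0,8) = 4x8
Op 3 cut(3, 5): punch at orig (7,5); cuts so far [(7, 5)]; region rows[4,8) x cols[0,8) = 4x8
Op 4 cut(3, 3): punch at orig (7,3); cuts so far [(7, 3), (7, 5)]; region rows[4,8) x cols[0,8) = 4x8
Op 5 cut(1, 0): punch at orig (5,0); cuts so far [(5, 0), (7, 3), (7, 5)]; region rows[4,8) x cols[0,8) = 4x8
Unfold 1 (reflect across h@4): 6 holes -> [(0, 3), (0, 5), (2, 0), (5, 0), (7, 3), (7, 5)]
Unfold 2 (reflect across h@8): 12 holes -> [(0, 3), (0, 5), (2, 0), (5, 0), (7, 3), (7, 5), (8, 3), (8, 5), (10, 0), (13, 0), (15, 3), (15, 5)]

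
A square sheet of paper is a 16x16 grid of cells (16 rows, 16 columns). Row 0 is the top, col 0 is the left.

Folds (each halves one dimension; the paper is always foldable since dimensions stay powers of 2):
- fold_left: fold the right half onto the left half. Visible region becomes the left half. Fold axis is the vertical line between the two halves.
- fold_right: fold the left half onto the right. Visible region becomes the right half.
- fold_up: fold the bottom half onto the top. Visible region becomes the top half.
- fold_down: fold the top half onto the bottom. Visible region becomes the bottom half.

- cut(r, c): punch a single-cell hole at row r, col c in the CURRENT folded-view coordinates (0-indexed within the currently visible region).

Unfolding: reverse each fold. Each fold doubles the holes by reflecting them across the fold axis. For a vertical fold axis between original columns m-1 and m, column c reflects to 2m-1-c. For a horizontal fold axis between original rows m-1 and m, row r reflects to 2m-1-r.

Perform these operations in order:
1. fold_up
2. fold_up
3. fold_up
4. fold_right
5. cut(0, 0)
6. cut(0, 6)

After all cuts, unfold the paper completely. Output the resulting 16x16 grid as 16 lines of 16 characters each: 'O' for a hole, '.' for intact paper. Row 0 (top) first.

Answer: .O.....OO.....O.
................
................
.O.....OO.....O.
.O.....OO.....O.
................
................
.O.....OO.....O.
.O.....OO.....O.
................
................
.O.....OO.....O.
.O.....OO.....O.
................
................
.O.....OO.....O.

Derivation:
Op 1 fold_up: fold axis h@8; visible region now rows[0,8) x cols[0,16) = 8x16
Op 2 fold_up: fold axis h@4; visible region now rows[0,4) x cols[0,16) = 4x16
Op 3 fold_up: fold axis h@2; visible region now rows[0,2) x cols[0,16) = 2x16
Op 4 fold_right: fold axis v@8; visible region now rows[0,2) x cols[8,16) = 2x8
Op 5 cut(0, 0): punch at orig (0,8); cuts so far [(0, 8)]; region rows[0,2) x cols[8,16) = 2x8
Op 6 cut(0, 6): punch at orig (0,14); cuts so far [(0, 8), (0, 14)]; region rows[0,2) x cols[8,16) = 2x8
Unfold 1 (reflect across v@8): 4 holes -> [(0, 1), (0, 7), (0, 8), (0, 14)]
Unfold 2 (reflect across h@2): 8 holes -> [(0, 1), (0, 7), (0, 8), (0, 14), (3, 1), (3, 7), (3, 8), (3, 14)]
Unfold 3 (reflect across h@4): 16 holes -> [(0, 1), (0, 7), (0, 8), (0, 14), (3, 1), (3, 7), (3, 8), (3, 14), (4, 1), (4, 7), (4, 8), (4, 14), (7, 1), (7, 7), (7, 8), (7, 14)]
Unfold 4 (reflect across h@8): 32 holes -> [(0, 1), (0, 7), (0, 8), (0, 14), (3, 1), (3, 7), (3, 8), (3, 14), (4, 1), (4, 7), (4, 8), (4, 14), (7, 1), (7, 7), (7, 8), (7, 14), (8, 1), (8, 7), (8, 8), (8, 14), (11, 1), (11, 7), (11, 8), (11, 14), (12, 1), (12, 7), (12, 8), (12, 14), (15, 1), (15, 7), (15, 8), (15, 14)]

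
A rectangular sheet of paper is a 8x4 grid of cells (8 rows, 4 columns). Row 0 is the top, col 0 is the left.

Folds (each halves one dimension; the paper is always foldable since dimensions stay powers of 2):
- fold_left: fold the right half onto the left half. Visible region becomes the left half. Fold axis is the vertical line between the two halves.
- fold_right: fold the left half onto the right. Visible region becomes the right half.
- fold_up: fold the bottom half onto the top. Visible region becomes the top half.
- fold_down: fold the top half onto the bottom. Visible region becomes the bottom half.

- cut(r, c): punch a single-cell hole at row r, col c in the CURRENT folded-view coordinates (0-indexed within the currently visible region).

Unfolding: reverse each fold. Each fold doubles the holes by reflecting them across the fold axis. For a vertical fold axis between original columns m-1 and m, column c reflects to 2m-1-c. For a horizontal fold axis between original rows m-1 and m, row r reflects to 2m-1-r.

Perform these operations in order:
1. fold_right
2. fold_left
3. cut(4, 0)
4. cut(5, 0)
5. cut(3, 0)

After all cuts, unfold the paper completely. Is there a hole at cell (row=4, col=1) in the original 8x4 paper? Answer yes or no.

Op 1 fold_right: fold axis v@2; visible region now rows[0,8) x cols[2,4) = 8x2
Op 2 fold_left: fold axis v@3; visible region now rows[0,8) x cols[2,3) = 8x1
Op 3 cut(4, 0): punch at orig (4,2); cuts so far [(4, 2)]; region rows[0,8) x cols[2,3) = 8x1
Op 4 cut(5, 0): punch at orig (5,2); cuts so far [(4, 2), (5, 2)]; region rows[0,8) x cols[2,3) = 8x1
Op 5 cut(3, 0): punch at orig (3,2); cuts so far [(3, 2), (4, 2), (5, 2)]; region rows[0,8) x cols[2,3) = 8x1
Unfold 1 (reflect across v@3): 6 holes -> [(3, 2), (3, 3), (4, 2), (4, 3), (5, 2), (5, 3)]
Unfold 2 (reflect across v@2): 12 holes -> [(3, 0), (3, 1), (3, 2), (3, 3), (4, 0), (4, 1), (4, 2), (4, 3), (5, 0), (5, 1), (5, 2), (5, 3)]
Holes: [(3, 0), (3, 1), (3, 2), (3, 3), (4, 0), (4, 1), (4, 2), (4, 3), (5, 0), (5, 1), (5, 2), (5, 3)]

Answer: yes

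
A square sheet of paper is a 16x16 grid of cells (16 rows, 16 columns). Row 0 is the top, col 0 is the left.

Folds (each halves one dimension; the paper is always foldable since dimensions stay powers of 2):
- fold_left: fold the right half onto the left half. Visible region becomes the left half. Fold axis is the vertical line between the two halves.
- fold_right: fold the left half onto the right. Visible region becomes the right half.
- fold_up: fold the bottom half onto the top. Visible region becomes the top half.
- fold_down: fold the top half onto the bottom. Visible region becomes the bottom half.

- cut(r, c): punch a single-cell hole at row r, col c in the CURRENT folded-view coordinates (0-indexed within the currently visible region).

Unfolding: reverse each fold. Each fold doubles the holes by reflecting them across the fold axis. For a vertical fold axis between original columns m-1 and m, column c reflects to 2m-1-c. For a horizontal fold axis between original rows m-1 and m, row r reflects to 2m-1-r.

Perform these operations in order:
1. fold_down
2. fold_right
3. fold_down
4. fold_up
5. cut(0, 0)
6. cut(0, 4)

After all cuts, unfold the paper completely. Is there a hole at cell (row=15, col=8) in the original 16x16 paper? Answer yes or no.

Op 1 fold_down: fold axis h@8; visible region now rows[8,16) x cols[0,16) = 8x16
Op 2 fold_right: fold axis v@8; visible region now rows[8,16) x cols[8,16) = 8x8
Op 3 fold_down: fold axis h@12; visible region now rows[12,16) x cols[8,16) = 4x8
Op 4 fold_up: fold axis h@14; visible region now rows[12,14) x cols[8,16) = 2x8
Op 5 cut(0, 0): punch at orig (12,8); cuts so far [(12, 8)]; region rows[12,14) x cols[8,16) = 2x8
Op 6 cut(0, 4): punch at orig (12,12); cuts so far [(12, 8), (12, 12)]; region rows[12,14) x cols[8,16) = 2x8
Unfold 1 (reflect across h@14): 4 holes -> [(12, 8), (12, 12), (15, 8), (15, 12)]
Unfold 2 (reflect across h@12): 8 holes -> [(8, 8), (8, 12), (11, 8), (11, 12), (12, 8), (12, 12), (15, 8), (15, 12)]
Unfold 3 (reflect across v@8): 16 holes -> [(8, 3), (8, 7), (8, 8), (8, 12), (11, 3), (11, 7), (11, 8), (11, 12), (12, 3), (12, 7), (12, 8), (12, 12), (15, 3), (15, 7), (15, 8), (15, 12)]
Unfold 4 (reflect across h@8): 32 holes -> [(0, 3), (0, 7), (0, 8), (0, 12), (3, 3), (3, 7), (3, 8), (3, 12), (4, 3), (4, 7), (4, 8), (4, 12), (7, 3), (7, 7), (7, 8), (7, 12), (8, 3), (8, 7), (8, 8), (8, 12), (11, 3), (11, 7), (11, 8), (11, 12), (12, 3), (12, 7), (12, 8), (12, 12), (15, 3), (15, 7), (15, 8), (15, 12)]
Holes: [(0, 3), (0, 7), (0, 8), (0, 12), (3, 3), (3, 7), (3, 8), (3, 12), (4, 3), (4, 7), (4, 8), (4, 12), (7, 3), (7, 7), (7, 8), (7, 12), (8, 3), (8, 7), (8, 8), (8, 12), (11, 3), (11, 7), (11, 8), (11, 12), (12, 3), (12, 7), (12, 8), (12, 12), (15, 3), (15, 7), (15, 8), (15, 12)]

Answer: yes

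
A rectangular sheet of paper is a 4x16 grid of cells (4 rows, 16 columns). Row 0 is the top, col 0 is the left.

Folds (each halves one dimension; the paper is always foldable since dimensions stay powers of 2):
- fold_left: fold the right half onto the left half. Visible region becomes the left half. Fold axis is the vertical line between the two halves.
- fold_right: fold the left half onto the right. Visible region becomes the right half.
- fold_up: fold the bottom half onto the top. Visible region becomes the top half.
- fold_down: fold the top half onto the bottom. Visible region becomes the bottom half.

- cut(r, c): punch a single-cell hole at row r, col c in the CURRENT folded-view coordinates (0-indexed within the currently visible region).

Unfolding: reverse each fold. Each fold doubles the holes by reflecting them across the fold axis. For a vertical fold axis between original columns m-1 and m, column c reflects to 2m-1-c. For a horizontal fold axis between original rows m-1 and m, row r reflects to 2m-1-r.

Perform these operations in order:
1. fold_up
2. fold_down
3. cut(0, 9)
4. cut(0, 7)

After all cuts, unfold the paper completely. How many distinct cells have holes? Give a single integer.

Answer: 8

Derivation:
Op 1 fold_up: fold axis h@2; visible region now rows[0,2) x cols[0,16) = 2x16
Op 2 fold_down: fold axis h@1; visible region now rows[1,2) x cols[0,16) = 1x16
Op 3 cut(0, 9): punch at orig (1,9); cuts so far [(1, 9)]; region rows[1,2) x cols[0,16) = 1x16
Op 4 cut(0, 7): punch at orig (1,7); cuts so far [(1, 7), (1, 9)]; region rows[1,2) x cols[0,16) = 1x16
Unfold 1 (reflect across h@1): 4 holes -> [(0, 7), (0, 9), (1, 7), (1, 9)]
Unfold 2 (reflect across h@2): 8 holes -> [(0, 7), (0, 9), (1, 7), (1, 9), (2, 7), (2, 9), (3, 7), (3, 9)]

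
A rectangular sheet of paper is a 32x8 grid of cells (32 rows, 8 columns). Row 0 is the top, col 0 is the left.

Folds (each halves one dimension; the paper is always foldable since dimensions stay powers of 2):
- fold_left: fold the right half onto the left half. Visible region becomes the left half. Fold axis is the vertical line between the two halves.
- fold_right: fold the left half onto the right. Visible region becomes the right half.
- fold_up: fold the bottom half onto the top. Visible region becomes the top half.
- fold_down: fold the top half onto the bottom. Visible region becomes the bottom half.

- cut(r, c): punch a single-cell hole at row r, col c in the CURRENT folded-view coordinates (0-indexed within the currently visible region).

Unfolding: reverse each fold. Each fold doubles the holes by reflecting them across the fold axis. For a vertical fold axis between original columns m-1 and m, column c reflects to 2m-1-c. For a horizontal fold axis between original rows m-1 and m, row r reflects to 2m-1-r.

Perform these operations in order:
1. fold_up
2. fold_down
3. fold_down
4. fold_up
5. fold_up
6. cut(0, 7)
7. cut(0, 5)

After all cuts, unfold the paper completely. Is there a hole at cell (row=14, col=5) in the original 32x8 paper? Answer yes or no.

Op 1 fold_up: fold axis h@16; visible region now rows[0,16) x cols[0,8) = 16x8
Op 2 fold_down: fold axis h@8; visible region now rows[8,16) x cols[0,8) = 8x8
Op 3 fold_down: fold axis h@12; visible region now rows[12,16) x cols[0,8) = 4x8
Op 4 fold_up: fold axis h@14; visible region now rows[12,14) x cols[0,8) = 2x8
Op 5 fold_up: fold axis h@13; visible region now rows[12,13) x cols[0,8) = 1x8
Op 6 cut(0, 7): punch at orig (12,7); cuts so far [(12, 7)]; region rows[12,13) x cols[0,8) = 1x8
Op 7 cut(0, 5): punch at orig (12,5); cuts so far [(12, 5), (12, 7)]; region rows[12,13) x cols[0,8) = 1x8
Unfold 1 (reflect across h@13): 4 holes -> [(12, 5), (12, 7), (13, 5), (13, 7)]
Unfold 2 (reflect across h@14): 8 holes -> [(12, 5), (12, 7), (13, 5), (13, 7), (14, 5), (14, 7), (15, 5), (15, 7)]
Unfold 3 (reflect across h@12): 16 holes -> [(8, 5), (8, 7), (9, 5), (9, 7), (10, 5), (10, 7), (11, 5), (11, 7), (12, 5), (12, 7), (13, 5), (13, 7), (14, 5), (14, 7), (15, 5), (15, 7)]
Unfold 4 (reflect across h@8): 32 holes -> [(0, 5), (0, 7), (1, 5), (1, 7), (2, 5), (2, 7), (3, 5), (3, 7), (4, 5), (4, 7), (5, 5), (5, 7), (6, 5), (6, 7), (7, 5), (7, 7), (8, 5), (8, 7), (9, 5), (9, 7), (10, 5), (10, 7), (11, 5), (11, 7), (12, 5), (12, 7), (13, 5), (13, 7), (14, 5), (14, 7), (15, 5), (15, 7)]
Unfold 5 (reflect across h@16): 64 holes -> [(0, 5), (0, 7), (1, 5), (1, 7), (2, 5), (2, 7), (3, 5), (3, 7), (4, 5), (4, 7), (5, 5), (5, 7), (6, 5), (6, 7), (7, 5), (7, 7), (8, 5), (8, 7), (9, 5), (9, 7), (10, 5), (10, 7), (11, 5), (11, 7), (12, 5), (12, 7), (13, 5), (13, 7), (14, 5), (14, 7), (15, 5), (15, 7), (16, 5), (16, 7), (17, 5), (17, 7), (18, 5), (18, 7), (19, 5), (19, 7), (20, 5), (20, 7), (21, 5), (21, 7), (22, 5), (22, 7), (23, 5), (23, 7), (24, 5), (24, 7), (25, 5), (25, 7), (26, 5), (26, 7), (27, 5), (27, 7), (28, 5), (28, 7), (29, 5), (29, 7), (30, 5), (30, 7), (31, 5), (31, 7)]
Holes: [(0, 5), (0, 7), (1, 5), (1, 7), (2, 5), (2, 7), (3, 5), (3, 7), (4, 5), (4, 7), (5, 5), (5, 7), (6, 5), (6, 7), (7, 5), (7, 7), (8, 5), (8, 7), (9, 5), (9, 7), (10, 5), (10, 7), (11, 5), (11, 7), (12, 5), (12, 7), (13, 5), (13, 7), (14, 5), (14, 7), (15, 5), (15, 7), (16, 5), (16, 7), (17, 5), (17, 7), (18, 5), (18, 7), (19, 5), (19, 7), (20, 5), (20, 7), (21, 5), (21, 7), (22, 5), (22, 7), (23, 5), (23, 7), (24, 5), (24, 7), (25, 5), (25, 7), (26, 5), (26, 7), (27, 5), (27, 7), (28, 5), (28, 7), (29, 5), (29, 7), (30, 5), (30, 7), (31, 5), (31, 7)]

Answer: yes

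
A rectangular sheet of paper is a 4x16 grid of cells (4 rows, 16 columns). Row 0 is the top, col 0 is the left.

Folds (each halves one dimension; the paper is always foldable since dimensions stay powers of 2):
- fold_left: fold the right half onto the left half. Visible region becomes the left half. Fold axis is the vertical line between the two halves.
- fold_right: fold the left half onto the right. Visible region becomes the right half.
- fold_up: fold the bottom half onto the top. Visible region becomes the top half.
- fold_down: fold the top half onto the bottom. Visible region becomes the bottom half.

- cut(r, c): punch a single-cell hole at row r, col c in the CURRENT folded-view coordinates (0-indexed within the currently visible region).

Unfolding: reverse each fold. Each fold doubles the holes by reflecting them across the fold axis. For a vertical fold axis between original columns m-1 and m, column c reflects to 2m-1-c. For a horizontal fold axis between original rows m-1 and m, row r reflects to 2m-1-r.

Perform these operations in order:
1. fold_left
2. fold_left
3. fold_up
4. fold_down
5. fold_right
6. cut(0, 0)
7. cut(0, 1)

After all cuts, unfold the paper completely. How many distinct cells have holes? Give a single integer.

Op 1 fold_left: fold axis v@8; visible region now rows[0,4) x cols[0,8) = 4x8
Op 2 fold_left: fold axis v@4; visible region now rows[0,4) x cols[0,4) = 4x4
Op 3 fold_up: fold axis h@2; visible region now rows[0,2) x cols[0,4) = 2x4
Op 4 fold_down: fold axis h@1; visible region now rows[1,2) x cols[0,4) = 1x4
Op 5 fold_right: fold axis v@2; visible region now rows[1,2) x cols[2,4) = 1x2
Op 6 cut(0, 0): punch at orig (1,2); cuts so far [(1, 2)]; region rows[1,2) x cols[2,4) = 1x2
Op 7 cut(0, 1): punch at orig (1,3); cuts so far [(1, 2), (1, 3)]; region rows[1,2) x cols[2,4) = 1x2
Unfold 1 (reflect across v@2): 4 holes -> [(1, 0), (1, 1), (1, 2), (1, 3)]
Unfold 2 (reflect across h@1): 8 holes -> [(0, 0), (0, 1), (0, 2), (0, 3), (1, 0), (1, 1), (1, 2), (1, 3)]
Unfold 3 (reflect across h@2): 16 holes -> [(0, 0), (0, 1), (0, 2), (0, 3), (1, 0), (1, 1), (1, 2), (1, 3), (2, 0), (2, 1), (2, 2), (2, 3), (3, 0), (3, 1), (3, 2), (3, 3)]
Unfold 4 (reflect across v@4): 32 holes -> [(0, 0), (0, 1), (0, 2), (0, 3), (0, 4), (0, 5), (0, 6), (0, 7), (1, 0), (1, 1), (1, 2), (1, 3), (1, 4), (1, 5), (1, 6), (1, 7), (2, 0), (2, 1), (2, 2), (2, 3), (2, 4), (2, 5), (2, 6), (2, 7), (3, 0), (3, 1), (3, 2), (3, 3), (3, 4), (3, 5), (3, 6), (3, 7)]
Unfold 5 (reflect across v@8): 64 holes -> [(0, 0), (0, 1), (0, 2), (0, 3), (0, 4), (0, 5), (0, 6), (0, 7), (0, 8), (0, 9), (0, 10), (0, 11), (0, 12), (0, 13), (0, 14), (0, 15), (1, 0), (1, 1), (1, 2), (1, 3), (1, 4), (1, 5), (1, 6), (1, 7), (1, 8), (1, 9), (1, 10), (1, 11), (1, 12), (1, 13), (1, 14), (1, 15), (2, 0), (2, 1), (2, 2), (2, 3), (2, 4), (2, 5), (2, 6), (2, 7), (2, 8), (2, 9), (2, 10), (2, 11), (2, 12), (2, 13), (2, 14), (2, 15), (3, 0), (3, 1), (3, 2), (3, 3), (3, 4), (3, 5), (3, 6), (3, 7), (3, 8), (3, 9), (3, 10), (3, 11), (3, 12), (3, 13), (3, 14), (3, 15)]

Answer: 64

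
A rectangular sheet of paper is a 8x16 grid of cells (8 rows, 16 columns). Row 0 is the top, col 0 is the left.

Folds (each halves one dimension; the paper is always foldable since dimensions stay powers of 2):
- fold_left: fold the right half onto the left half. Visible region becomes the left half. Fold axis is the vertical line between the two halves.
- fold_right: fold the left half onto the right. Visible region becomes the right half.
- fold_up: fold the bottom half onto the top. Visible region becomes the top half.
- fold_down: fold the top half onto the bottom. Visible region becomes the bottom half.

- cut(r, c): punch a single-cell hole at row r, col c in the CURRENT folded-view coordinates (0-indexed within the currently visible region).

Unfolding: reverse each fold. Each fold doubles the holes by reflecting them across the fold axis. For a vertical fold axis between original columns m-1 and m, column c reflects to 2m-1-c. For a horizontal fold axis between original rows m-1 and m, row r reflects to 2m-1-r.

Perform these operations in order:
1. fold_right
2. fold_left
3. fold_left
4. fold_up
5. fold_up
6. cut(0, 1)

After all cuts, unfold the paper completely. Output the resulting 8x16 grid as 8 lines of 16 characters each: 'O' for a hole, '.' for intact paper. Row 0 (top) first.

Op 1 fold_right: fold axis v@8; visible region now rows[0,8) x cols[8,16) = 8x8
Op 2 fold_left: fold axis v@12; visible region now rows[0,8) x cols[8,12) = 8x4
Op 3 fold_left: fold axis v@10; visible region now rows[0,8) x cols[8,10) = 8x2
Op 4 fold_up: fold axis h@4; visible region now rows[0,4) x cols[8,10) = 4x2
Op 5 fold_up: fold axis h@2; visible region now rows[0,2) x cols[8,10) = 2x2
Op 6 cut(0, 1): punch at orig (0,9); cuts so far [(0, 9)]; region rows[0,2) x cols[8,10) = 2x2
Unfold 1 (reflect across h@2): 2 holes -> [(0, 9), (3, 9)]
Unfold 2 (reflect across h@4): 4 holes -> [(0, 9), (3, 9), (4, 9), (7, 9)]
Unfold 3 (reflect across v@10): 8 holes -> [(0, 9), (0, 10), (3, 9), (3, 10), (4, 9), (4, 10), (7, 9), (7, 10)]
Unfold 4 (reflect across v@12): 16 holes -> [(0, 9), (0, 10), (0, 13), (0, 14), (3, 9), (3, 10), (3, 13), (3, 14), (4, 9), (4, 10), (4, 13), (4, 14), (7, 9), (7, 10), (7, 13), (7, 14)]
Unfold 5 (reflect across v@8): 32 holes -> [(0, 1), (0, 2), (0, 5), (0, 6), (0, 9), (0, 10), (0, 13), (0, 14), (3, 1), (3, 2), (3, 5), (3, 6), (3, 9), (3, 10), (3, 13), (3, 14), (4, 1), (4, 2), (4, 5), (4, 6), (4, 9), (4, 10), (4, 13), (4, 14), (7, 1), (7, 2), (7, 5), (7, 6), (7, 9), (7, 10), (7, 13), (7, 14)]

Answer: .OO..OO..OO..OO.
................
................
.OO..OO..OO..OO.
.OO..OO..OO..OO.
................
................
.OO..OO..OO..OO.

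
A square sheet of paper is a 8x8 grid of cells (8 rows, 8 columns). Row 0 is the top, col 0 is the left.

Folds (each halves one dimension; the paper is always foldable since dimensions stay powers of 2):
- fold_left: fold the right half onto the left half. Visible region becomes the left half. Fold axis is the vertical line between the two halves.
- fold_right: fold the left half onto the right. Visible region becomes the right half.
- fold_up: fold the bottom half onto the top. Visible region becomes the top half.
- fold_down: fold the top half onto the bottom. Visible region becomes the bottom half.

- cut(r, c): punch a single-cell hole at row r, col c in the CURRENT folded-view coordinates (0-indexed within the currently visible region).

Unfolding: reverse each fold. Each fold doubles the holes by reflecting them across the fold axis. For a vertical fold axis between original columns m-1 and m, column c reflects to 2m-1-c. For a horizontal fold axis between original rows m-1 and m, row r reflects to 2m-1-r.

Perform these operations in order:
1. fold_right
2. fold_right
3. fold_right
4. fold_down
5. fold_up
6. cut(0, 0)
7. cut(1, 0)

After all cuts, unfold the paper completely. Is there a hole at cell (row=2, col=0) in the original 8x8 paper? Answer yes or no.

Op 1 fold_right: fold axis v@4; visible region now rows[0,8) x cols[4,8) = 8x4
Op 2 fold_right: fold axis v@6; visible region now rows[0,8) x cols[6,8) = 8x2
Op 3 fold_right: fold axis v@7; visible region now rows[0,8) x cols[7,8) = 8x1
Op 4 fold_down: fold axis h@4; visible region now rows[4,8) x cols[7,8) = 4x1
Op 5 fold_up: fold axis h@6; visible region now rows[4,6) x cols[7,8) = 2x1
Op 6 cut(0, 0): punch at orig (4,7); cuts so far [(4, 7)]; region rows[4,6) x cols[7,8) = 2x1
Op 7 cut(1, 0): punch at orig (5,7); cuts so far [(4, 7), (5, 7)]; region rows[4,6) x cols[7,8) = 2x1
Unfold 1 (reflect across h@6): 4 holes -> [(4, 7), (5, 7), (6, 7), (7, 7)]
Unfold 2 (reflect across h@4): 8 holes -> [(0, 7), (1, 7), (2, 7), (3, 7), (4, 7), (5, 7), (6, 7), (7, 7)]
Unfold 3 (reflect across v@7): 16 holes -> [(0, 6), (0, 7), (1, 6), (1, 7), (2, 6), (2, 7), (3, 6), (3, 7), (4, 6), (4, 7), (5, 6), (5, 7), (6, 6), (6, 7), (7, 6), (7, 7)]
Unfold 4 (reflect across v@6): 32 holes -> [(0, 4), (0, 5), (0, 6), (0, 7), (1, 4), (1, 5), (1, 6), (1, 7), (2, 4), (2, 5), (2, 6), (2, 7), (3, 4), (3, 5), (3, 6), (3, 7), (4, 4), (4, 5), (4, 6), (4, 7), (5, 4), (5, 5), (5, 6), (5, 7), (6, 4), (6, 5), (6, 6), (6, 7), (7, 4), (7, 5), (7, 6), (7, 7)]
Unfold 5 (reflect across v@4): 64 holes -> [(0, 0), (0, 1), (0, 2), (0, 3), (0, 4), (0, 5), (0, 6), (0, 7), (1, 0), (1, 1), (1, 2), (1, 3), (1, 4), (1, 5), (1, 6), (1, 7), (2, 0), (2, 1), (2, 2), (2, 3), (2, 4), (2, 5), (2, 6), (2, 7), (3, 0), (3, 1), (3, 2), (3, 3), (3, 4), (3, 5), (3, 6), (3, 7), (4, 0), (4, 1), (4, 2), (4, 3), (4, 4), (4, 5), (4, 6), (4, 7), (5, 0), (5, 1), (5, 2), (5, 3), (5, 4), (5, 5), (5, 6), (5, 7), (6, 0), (6, 1), (6, 2), (6, 3), (6, 4), (6, 5), (6, 6), (6, 7), (7, 0), (7, 1), (7, 2), (7, 3), (7, 4), (7, 5), (7, 6), (7, 7)]
Holes: [(0, 0), (0, 1), (0, 2), (0, 3), (0, 4), (0, 5), (0, 6), (0, 7), (1, 0), (1, 1), (1, 2), (1, 3), (1, 4), (1, 5), (1, 6), (1, 7), (2, 0), (2, 1), (2, 2), (2, 3), (2, 4), (2, 5), (2, 6), (2, 7), (3, 0), (3, 1), (3, 2), (3, 3), (3, 4), (3, 5), (3, 6), (3, 7), (4, 0), (4, 1), (4, 2), (4, 3), (4, 4), (4, 5), (4, 6), (4, 7), (5, 0), (5, 1), (5, 2), (5, 3), (5, 4), (5, 5), (5, 6), (5, 7), (6, 0), (6, 1), (6, 2), (6, 3), (6, 4), (6, 5), (6, 6), (6, 7), (7, 0), (7, 1), (7, 2), (7, 3), (7, 4), (7, 5), (7, 6), (7, 7)]

Answer: yes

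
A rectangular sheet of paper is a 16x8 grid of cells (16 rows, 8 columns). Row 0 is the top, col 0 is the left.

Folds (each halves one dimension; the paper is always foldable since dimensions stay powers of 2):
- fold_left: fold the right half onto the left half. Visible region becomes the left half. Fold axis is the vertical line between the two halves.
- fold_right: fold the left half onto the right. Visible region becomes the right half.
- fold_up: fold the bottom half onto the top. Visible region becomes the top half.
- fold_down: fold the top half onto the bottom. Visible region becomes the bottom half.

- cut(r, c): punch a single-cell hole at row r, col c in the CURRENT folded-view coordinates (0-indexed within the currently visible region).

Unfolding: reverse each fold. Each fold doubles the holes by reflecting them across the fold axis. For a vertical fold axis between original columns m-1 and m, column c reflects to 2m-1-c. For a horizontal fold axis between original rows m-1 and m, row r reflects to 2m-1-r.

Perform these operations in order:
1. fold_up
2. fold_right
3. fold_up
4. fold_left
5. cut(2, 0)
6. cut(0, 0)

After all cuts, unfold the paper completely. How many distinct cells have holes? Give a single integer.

Answer: 32

Derivation:
Op 1 fold_up: fold axis h@8; visible region now rows[0,8) x cols[0,8) = 8x8
Op 2 fold_right: fold axis v@4; visible region now rows[0,8) x cols[4,8) = 8x4
Op 3 fold_up: fold axis h@4; visible region now rows[0,4) x cols[4,8) = 4x4
Op 4 fold_left: fold axis v@6; visible region now rows[0,4) x cols[4,6) = 4x2
Op 5 cut(2, 0): punch at orig (2,4); cuts so far [(2, 4)]; region rows[0,4) x cols[4,6) = 4x2
Op 6 cut(0, 0): punch at orig (0,4); cuts so far [(0, 4), (2, 4)]; region rows[0,4) x cols[4,6) = 4x2
Unfold 1 (reflect across v@6): 4 holes -> [(0, 4), (0, 7), (2, 4), (2, 7)]
Unfold 2 (reflect across h@4): 8 holes -> [(0, 4), (0, 7), (2, 4), (2, 7), (5, 4), (5, 7), (7, 4), (7, 7)]
Unfold 3 (reflect across v@4): 16 holes -> [(0, 0), (0, 3), (0, 4), (0, 7), (2, 0), (2, 3), (2, 4), (2, 7), (5, 0), (5, 3), (5, 4), (5, 7), (7, 0), (7, 3), (7, 4), (7, 7)]
Unfold 4 (reflect across h@8): 32 holes -> [(0, 0), (0, 3), (0, 4), (0, 7), (2, 0), (2, 3), (2, 4), (2, 7), (5, 0), (5, 3), (5, 4), (5, 7), (7, 0), (7, 3), (7, 4), (7, 7), (8, 0), (8, 3), (8, 4), (8, 7), (10, 0), (10, 3), (10, 4), (10, 7), (13, 0), (13, 3), (13, 4), (13, 7), (15, 0), (15, 3), (15, 4), (15, 7)]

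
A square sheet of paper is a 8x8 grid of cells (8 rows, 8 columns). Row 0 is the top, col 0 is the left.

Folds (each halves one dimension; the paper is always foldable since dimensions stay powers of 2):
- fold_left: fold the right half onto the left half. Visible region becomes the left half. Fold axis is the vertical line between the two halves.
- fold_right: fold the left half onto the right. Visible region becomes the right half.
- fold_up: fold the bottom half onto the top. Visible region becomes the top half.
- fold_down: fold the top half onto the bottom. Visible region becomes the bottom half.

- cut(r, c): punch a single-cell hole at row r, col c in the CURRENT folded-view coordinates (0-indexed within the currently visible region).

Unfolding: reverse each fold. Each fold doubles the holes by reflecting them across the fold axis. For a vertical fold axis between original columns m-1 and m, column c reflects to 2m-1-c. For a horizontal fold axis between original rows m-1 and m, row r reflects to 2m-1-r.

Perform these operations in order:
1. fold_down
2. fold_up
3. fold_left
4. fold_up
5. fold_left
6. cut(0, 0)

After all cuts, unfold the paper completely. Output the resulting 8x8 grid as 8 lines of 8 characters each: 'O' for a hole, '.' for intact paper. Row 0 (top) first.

Answer: O..OO..O
O..OO..O
O..OO..O
O..OO..O
O..OO..O
O..OO..O
O..OO..O
O..OO..O

Derivation:
Op 1 fold_down: fold axis h@4; visible region now rows[4,8) x cols[0,8) = 4x8
Op 2 fold_up: fold axis h@6; visible region now rows[4,6) x cols[0,8) = 2x8
Op 3 fold_left: fold axis v@4; visible region now rows[4,6) x cols[0,4) = 2x4
Op 4 fold_up: fold axis h@5; visible region now rows[4,5) x cols[0,4) = 1x4
Op 5 fold_left: fold axis v@2; visible region now rows[4,5) x cols[0,2) = 1x2
Op 6 cut(0, 0): punch at orig (4,0); cuts so far [(4, 0)]; region rows[4,5) x cols[0,2) = 1x2
Unfold 1 (reflect across v@2): 2 holes -> [(4, 0), (4, 3)]
Unfold 2 (reflect across h@5): 4 holes -> [(4, 0), (4, 3), (5, 0), (5, 3)]
Unfold 3 (reflect across v@4): 8 holes -> [(4, 0), (4, 3), (4, 4), (4, 7), (5, 0), (5, 3), (5, 4), (5, 7)]
Unfold 4 (reflect across h@6): 16 holes -> [(4, 0), (4, 3), (4, 4), (4, 7), (5, 0), (5, 3), (5, 4), (5, 7), (6, 0), (6, 3), (6, 4), (6, 7), (7, 0), (7, 3), (7, 4), (7, 7)]
Unfold 5 (reflect across h@4): 32 holes -> [(0, 0), (0, 3), (0, 4), (0, 7), (1, 0), (1, 3), (1, 4), (1, 7), (2, 0), (2, 3), (2, 4), (2, 7), (3, 0), (3, 3), (3, 4), (3, 7), (4, 0), (4, 3), (4, 4), (4, 7), (5, 0), (5, 3), (5, 4), (5, 7), (6, 0), (6, 3), (6, 4), (6, 7), (7, 0), (7, 3), (7, 4), (7, 7)]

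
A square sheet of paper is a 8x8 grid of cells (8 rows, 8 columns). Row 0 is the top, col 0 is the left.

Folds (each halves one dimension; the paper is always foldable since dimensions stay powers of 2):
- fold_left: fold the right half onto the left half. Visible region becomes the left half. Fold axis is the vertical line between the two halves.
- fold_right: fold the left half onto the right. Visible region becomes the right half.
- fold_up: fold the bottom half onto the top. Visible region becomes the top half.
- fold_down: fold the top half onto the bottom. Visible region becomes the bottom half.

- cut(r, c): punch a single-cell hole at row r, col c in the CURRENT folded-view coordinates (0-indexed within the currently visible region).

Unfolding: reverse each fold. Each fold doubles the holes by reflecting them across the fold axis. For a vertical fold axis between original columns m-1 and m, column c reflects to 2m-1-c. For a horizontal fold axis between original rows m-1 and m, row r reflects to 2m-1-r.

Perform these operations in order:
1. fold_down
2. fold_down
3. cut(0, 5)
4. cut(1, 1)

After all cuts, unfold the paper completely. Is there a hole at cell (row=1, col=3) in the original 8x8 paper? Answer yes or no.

Answer: no

Derivation:
Op 1 fold_down: fold axis h@4; visible region now rows[4,8) x cols[0,8) = 4x8
Op 2 fold_down: fold axis h@6; visible region now rows[6,8) x cols[0,8) = 2x8
Op 3 cut(0, 5): punch at orig (6,5); cuts so far [(6, 5)]; region rows[6,8) x cols[0,8) = 2x8
Op 4 cut(1, 1): punch at orig (7,1); cuts so far [(6, 5), (7, 1)]; region rows[6,8) x cols[0,8) = 2x8
Unfold 1 (reflect across h@6): 4 holes -> [(4, 1), (5, 5), (6, 5), (7, 1)]
Unfold 2 (reflect across h@4): 8 holes -> [(0, 1), (1, 5), (2, 5), (3, 1), (4, 1), (5, 5), (6, 5), (7, 1)]
Holes: [(0, 1), (1, 5), (2, 5), (3, 1), (4, 1), (5, 5), (6, 5), (7, 1)]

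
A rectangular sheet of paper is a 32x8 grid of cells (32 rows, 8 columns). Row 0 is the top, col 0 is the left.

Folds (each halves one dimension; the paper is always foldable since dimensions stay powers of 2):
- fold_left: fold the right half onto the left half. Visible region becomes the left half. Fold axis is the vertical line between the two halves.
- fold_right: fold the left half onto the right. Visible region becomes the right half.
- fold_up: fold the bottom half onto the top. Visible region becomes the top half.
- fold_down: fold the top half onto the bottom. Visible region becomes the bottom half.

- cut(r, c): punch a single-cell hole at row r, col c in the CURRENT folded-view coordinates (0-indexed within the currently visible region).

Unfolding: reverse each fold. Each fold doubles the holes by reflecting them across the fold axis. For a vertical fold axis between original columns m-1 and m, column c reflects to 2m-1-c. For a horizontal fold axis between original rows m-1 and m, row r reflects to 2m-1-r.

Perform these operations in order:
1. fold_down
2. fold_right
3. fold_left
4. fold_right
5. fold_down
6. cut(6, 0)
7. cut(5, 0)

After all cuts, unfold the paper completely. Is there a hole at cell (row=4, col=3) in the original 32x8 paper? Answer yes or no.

Answer: no

Derivation:
Op 1 fold_down: fold axis h@16; visible region now rows[16,32) x cols[0,8) = 16x8
Op 2 fold_right: fold axis v@4; visible region now rows[16,32) x cols[4,8) = 16x4
Op 3 fold_left: fold axis v@6; visible region now rows[16,32) x cols[4,6) = 16x2
Op 4 fold_right: fold axis v@5; visible region now rows[16,32) x cols[5,6) = 16x1
Op 5 fold_down: fold axis h@24; visible region now rows[24,32) x cols[5,6) = 8x1
Op 6 cut(6, 0): punch at orig (30,5); cuts so far [(30, 5)]; region rows[24,32) x cols[5,6) = 8x1
Op 7 cut(5, 0): punch at orig (29,5); cuts so far [(29, 5), (30, 5)]; region rows[24,32) x cols[5,6) = 8x1
Unfold 1 (reflect across h@24): 4 holes -> [(17, 5), (18, 5), (29, 5), (30, 5)]
Unfold 2 (reflect across v@5): 8 holes -> [(17, 4), (17, 5), (18, 4), (18, 5), (29, 4), (29, 5), (30, 4), (30, 5)]
Unfold 3 (reflect across v@6): 16 holes -> [(17, 4), (17, 5), (17, 6), (17, 7), (18, 4), (18, 5), (18, 6), (18, 7), (29, 4), (29, 5), (29, 6), (29, 7), (30, 4), (30, 5), (30, 6), (30, 7)]
Unfold 4 (reflect across v@4): 32 holes -> [(17, 0), (17, 1), (17, 2), (17, 3), (17, 4), (17, 5), (17, 6), (17, 7), (18, 0), (18, 1), (18, 2), (18, 3), (18, 4), (18, 5), (18, 6), (18, 7), (29, 0), (29, 1), (29, 2), (29, 3), (29, 4), (29, 5), (29, 6), (29, 7), (30, 0), (30, 1), (30, 2), (30, 3), (30, 4), (30, 5), (30, 6), (30, 7)]
Unfold 5 (reflect across h@16): 64 holes -> [(1, 0), (1, 1), (1, 2), (1, 3), (1, 4), (1, 5), (1, 6), (1, 7), (2, 0), (2, 1), (2, 2), (2, 3), (2, 4), (2, 5), (2, 6), (2, 7), (13, 0), (13, 1), (13, 2), (13, 3), (13, 4), (13, 5), (13, 6), (13, 7), (14, 0), (14, 1), (14, 2), (14, 3), (14, 4), (14, 5), (14, 6), (14, 7), (17, 0), (17, 1), (17, 2), (17, 3), (17, 4), (17, 5), (17, 6), (17, 7), (18, 0), (18, 1), (18, 2), (18, 3), (18, 4), (18, 5), (18, 6), (18, 7), (29, 0), (29, 1), (29, 2), (29, 3), (29, 4), (29, 5), (29, 6), (29, 7), (30, 0), (30, 1), (30, 2), (30, 3), (30, 4), (30, 5), (30, 6), (30, 7)]
Holes: [(1, 0), (1, 1), (1, 2), (1, 3), (1, 4), (1, 5), (1, 6), (1, 7), (2, 0), (2, 1), (2, 2), (2, 3), (2, 4), (2, 5), (2, 6), (2, 7), (13, 0), (13, 1), (13, 2), (13, 3), (13, 4), (13, 5), (13, 6), (13, 7), (14, 0), (14, 1), (14, 2), (14, 3), (14, 4), (14, 5), (14, 6), (14, 7), (17, 0), (17, 1), (17, 2), (17, 3), (17, 4), (17, 5), (17, 6), (17, 7), (18, 0), (18, 1), (18, 2), (18, 3), (18, 4), (18, 5), (18, 6), (18, 7), (29, 0), (29, 1), (29, 2), (29, 3), (29, 4), (29, 5), (29, 6), (29, 7), (30, 0), (30, 1), (30, 2), (30, 3), (30, 4), (30, 5), (30, 6), (30, 7)]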